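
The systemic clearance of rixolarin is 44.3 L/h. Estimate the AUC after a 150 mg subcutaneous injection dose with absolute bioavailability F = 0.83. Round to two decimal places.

AUC_0→∞ = F × Dose / CL
        = 0.83 × 150 / 44.3 = 2.81038 mg/L·h

AUC = 2.81 mg/L·h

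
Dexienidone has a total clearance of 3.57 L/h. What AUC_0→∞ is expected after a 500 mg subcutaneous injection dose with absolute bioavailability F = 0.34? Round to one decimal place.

AUC = 47.6 mg/L·h

AUC_0→∞ = F × Dose / CL
        = 0.34 × 500 / 3.57 = 47.619 mg/L·h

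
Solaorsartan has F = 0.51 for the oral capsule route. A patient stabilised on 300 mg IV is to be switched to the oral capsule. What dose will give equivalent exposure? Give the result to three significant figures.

D_oral = 588 mg

For equal systemic exposure: F × D_ev = D_iv
D_ev = D_iv / F = 300 / 0.51 = 588.235 mg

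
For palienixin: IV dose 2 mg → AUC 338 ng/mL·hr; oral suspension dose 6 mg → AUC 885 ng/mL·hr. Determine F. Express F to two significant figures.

F = 0.87

F = (AUC_ev / D_ev) / (AUC_iv / D_iv)
  = (885/6) / (338/2)
  = 147.5 / 169 = 0.8728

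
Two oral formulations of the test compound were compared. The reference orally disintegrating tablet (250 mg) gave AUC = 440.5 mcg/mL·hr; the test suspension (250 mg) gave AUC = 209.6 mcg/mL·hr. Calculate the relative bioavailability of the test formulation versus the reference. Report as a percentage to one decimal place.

F_rel = (AUC_test/D_test) / (AUC_ref/D_ref)
      = (209.6/250) / (440.5/250)
      = 0.8384 / 1.762 = 0.4758 = 47.58%

F_rel = 47.6%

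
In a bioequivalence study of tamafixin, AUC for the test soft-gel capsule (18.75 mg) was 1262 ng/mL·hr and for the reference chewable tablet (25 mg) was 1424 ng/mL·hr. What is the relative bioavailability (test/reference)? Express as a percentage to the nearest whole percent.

F_rel = (AUC_test/D_test) / (AUC_ref/D_ref)
      = (1262/18.75) / (1424/25)
      = 67.3067 / 56.96 = 1.1816 = 118.16%

F_rel = 118%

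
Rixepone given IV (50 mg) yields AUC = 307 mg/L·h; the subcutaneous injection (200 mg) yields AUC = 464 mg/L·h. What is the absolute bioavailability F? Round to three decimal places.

F = 0.378

F = (AUC_ev / D_ev) / (AUC_iv / D_iv)
  = (464/200) / (307/50)
  = 2.32 / 6.14 = 0.3779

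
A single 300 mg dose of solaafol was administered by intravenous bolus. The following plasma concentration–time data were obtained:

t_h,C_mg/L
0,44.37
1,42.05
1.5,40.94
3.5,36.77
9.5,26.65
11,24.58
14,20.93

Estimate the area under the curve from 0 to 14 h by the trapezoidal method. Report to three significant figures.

AUC = 439 mg/L·h

Trapezoidal AUC_0→14:
  [0→1]: (44.37+42.05)/2 × 1 = 43.21
  [1→1.5]: (42.05+40.94)/2 × 0.5 = 20.7475
  [1.5→3.5]: (40.94+36.77)/2 × 2 = 77.71
  [3.5→9.5]: (36.77+26.65)/2 × 6 = 190.26
  [9.5→11]: (26.65+24.58)/2 × 1.5 = 38.4225
  [11→14]: (24.58+20.93)/2 × 3 = 68.265
  Sum = 438.615 mg/L·h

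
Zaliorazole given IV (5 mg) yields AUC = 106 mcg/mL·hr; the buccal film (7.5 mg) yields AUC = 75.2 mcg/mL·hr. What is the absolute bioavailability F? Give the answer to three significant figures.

F = 0.473

F = (AUC_ev / D_ev) / (AUC_iv / D_iv)
  = (75.2/7.5) / (106/5)
  = 10.0267 / 21.2 = 0.4730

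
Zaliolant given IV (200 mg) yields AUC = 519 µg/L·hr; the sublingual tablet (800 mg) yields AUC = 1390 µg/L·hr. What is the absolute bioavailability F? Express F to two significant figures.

F = (AUC_ev / D_ev) / (AUC_iv / D_iv)
  = (1390/800) / (519/200)
  = 1.7375 / 2.595 = 0.6696

F = 0.67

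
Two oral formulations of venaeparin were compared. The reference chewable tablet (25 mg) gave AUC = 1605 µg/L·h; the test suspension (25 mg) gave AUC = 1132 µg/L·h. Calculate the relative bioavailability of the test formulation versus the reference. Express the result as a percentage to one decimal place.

F_rel = (AUC_test/D_test) / (AUC_ref/D_ref)
      = (1132/25) / (1605/25)
      = 45.28 / 64.2 = 0.7053 = 70.53%

F_rel = 70.5%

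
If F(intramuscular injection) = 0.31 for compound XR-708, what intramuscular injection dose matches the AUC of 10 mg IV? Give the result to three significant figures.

For equal systemic exposure: F × D_ev = D_iv
D_ev = D_iv / F = 10 / 0.31 = 32.2581 mg

D_intramuscular = 32.3 mg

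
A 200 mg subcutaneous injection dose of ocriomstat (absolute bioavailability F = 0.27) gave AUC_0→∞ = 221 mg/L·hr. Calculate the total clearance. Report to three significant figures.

CL = F × Dose / AUC_0→∞
   = 0.27 × 200 / 221 = 0.244344 L/hr

CL = 0.244 L/hr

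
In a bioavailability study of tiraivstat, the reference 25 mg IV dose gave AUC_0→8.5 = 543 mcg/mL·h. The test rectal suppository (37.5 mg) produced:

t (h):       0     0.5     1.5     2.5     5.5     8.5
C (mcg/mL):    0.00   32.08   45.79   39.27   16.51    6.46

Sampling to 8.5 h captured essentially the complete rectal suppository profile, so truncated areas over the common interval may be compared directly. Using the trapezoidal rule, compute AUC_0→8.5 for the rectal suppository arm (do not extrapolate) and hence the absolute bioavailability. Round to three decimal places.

Trapezoidal AUC_0→8.5 (rectal suppository):
  [0→0.5]: (0.00+32.08)/2 × 0.5 = 8.02
  [0.5→1.5]: (32.08+45.79)/2 × 1 = 38.935
  [1.5→2.5]: (45.79+39.27)/2 × 1 = 42.53
  [2.5→5.5]: (39.27+16.51)/2 × 3 = 83.67
  [5.5→8.5]: (16.51+6.46)/2 × 3 = 34.455
  Sum = 207.61 mcg/mL·h
F = (AUC_ev/D_ev)/(AUC_iv/D_iv) = (207.61/37.5)/(543/25) = 5.53627/21.72 = 0.2549

F = 0.255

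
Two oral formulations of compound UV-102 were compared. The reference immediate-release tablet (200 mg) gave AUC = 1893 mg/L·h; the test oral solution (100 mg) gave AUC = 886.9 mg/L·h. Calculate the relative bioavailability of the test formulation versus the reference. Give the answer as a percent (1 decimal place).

F_rel = (AUC_test/D_test) / (AUC_ref/D_ref)
      = (886.9/100) / (1893/200)
      = 8.869 / 9.465 = 0.9370 = 93.70%

F_rel = 93.7%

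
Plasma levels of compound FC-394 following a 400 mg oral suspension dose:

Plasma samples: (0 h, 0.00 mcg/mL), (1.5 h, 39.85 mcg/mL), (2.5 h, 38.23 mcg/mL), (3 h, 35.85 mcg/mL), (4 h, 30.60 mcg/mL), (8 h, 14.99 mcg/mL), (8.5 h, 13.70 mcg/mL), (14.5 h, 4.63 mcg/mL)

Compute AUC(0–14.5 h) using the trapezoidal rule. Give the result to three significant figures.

AUC = 274 mcg/mL·h

Trapezoidal AUC_0→14.5:
  [0→1.5]: (0.00+39.85)/2 × 1.5 = 29.8875
  [1.5→2.5]: (39.85+38.23)/2 × 1 = 39.04
  [2.5→3]: (38.23+35.85)/2 × 0.5 = 18.52
  [3→4]: (35.85+30.60)/2 × 1 = 33.225
  [4→8]: (30.60+14.99)/2 × 4 = 91.18
  [8→8.5]: (14.99+13.70)/2 × 0.5 = 7.1725
  [8.5→14.5]: (13.70+4.63)/2 × 6 = 54.99
  Sum = 274.015 mcg/mL·h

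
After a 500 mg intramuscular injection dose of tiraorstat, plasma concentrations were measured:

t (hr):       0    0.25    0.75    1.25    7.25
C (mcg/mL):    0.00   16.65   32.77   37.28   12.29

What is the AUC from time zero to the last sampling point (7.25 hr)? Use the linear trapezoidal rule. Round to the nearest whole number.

AUC = 181 mcg/mL·hr

Trapezoidal AUC_0→7.25:
  [0→0.25]: (0.00+16.65)/2 × 0.25 = 2.08125
  [0.25→0.75]: (16.65+32.77)/2 × 0.5 = 12.355
  [0.75→1.25]: (32.77+37.28)/2 × 0.5 = 17.5125
  [1.25→7.25]: (37.28+12.29)/2 × 6 = 148.71
  Sum = 180.65875 mcg/mL·hr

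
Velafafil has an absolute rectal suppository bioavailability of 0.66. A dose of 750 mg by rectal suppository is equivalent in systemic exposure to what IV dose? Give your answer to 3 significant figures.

D_iv = 495 mg

Systemic exposure from an extravascular dose = F × D_ev, so the equivalent IV dose is F × D_ev.
D_iv = F × D_ev = 0.66 × 750 = 495 mg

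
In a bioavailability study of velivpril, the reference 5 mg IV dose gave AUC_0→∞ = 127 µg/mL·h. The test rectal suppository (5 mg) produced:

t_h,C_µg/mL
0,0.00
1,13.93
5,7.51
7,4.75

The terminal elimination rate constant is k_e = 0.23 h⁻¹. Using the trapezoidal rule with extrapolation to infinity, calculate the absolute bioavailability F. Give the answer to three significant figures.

F = 0.652

Trapezoidal AUC_0→7 (rectal suppository):
  [0→1]: (0.00+13.93)/2 × 1 = 6.965
  [1→5]: (13.93+7.51)/2 × 4 = 42.88
  [5→7]: (7.51+4.75)/2 × 2 = 12.26
  Sum = 62.105 µg/mL·h
Tail: C_last/k_e = 4.75/0.23 = 20.652
AUC_0→∞ (rectal suppository) = 62.105 + 20.652 = 82.757 µg/mL·h
F = (AUC_ev/D_ev)/(AUC_iv/D_iv) = (82.757/5)/(127/5) = 16.5514/25.4 = 0.6516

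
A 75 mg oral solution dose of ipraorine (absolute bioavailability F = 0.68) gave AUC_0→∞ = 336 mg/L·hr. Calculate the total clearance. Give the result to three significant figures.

CL = 0.152 L/hr

CL = F × Dose / AUC_0→∞
   = 0.68 × 75 / 336 = 0.151786 L/hr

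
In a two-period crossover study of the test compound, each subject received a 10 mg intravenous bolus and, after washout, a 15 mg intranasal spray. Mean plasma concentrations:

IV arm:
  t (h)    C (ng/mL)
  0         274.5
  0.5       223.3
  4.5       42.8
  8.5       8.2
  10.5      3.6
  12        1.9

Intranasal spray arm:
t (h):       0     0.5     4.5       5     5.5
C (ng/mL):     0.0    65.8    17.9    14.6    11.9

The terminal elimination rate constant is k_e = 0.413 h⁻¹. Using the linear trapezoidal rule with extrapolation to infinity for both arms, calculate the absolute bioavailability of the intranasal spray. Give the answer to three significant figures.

F = 0.195

Trapezoidal AUC_0→12 (IV):
  [0→0.5]: (274.5+223.3)/2 × 0.5 = 124.45
  [0.5→4.5]: (223.3+42.8)/2 × 4 = 532.2
  [4.5→8.5]: (42.8+8.2)/2 × 4 = 102.0
  [8.5→10.5]: (8.2+3.6)/2 × 2 = 11.8
  [10.5→12]: (3.6+1.9)/2 × 1.5 = 4.125
  Sum = 774.575 ng/mL·h
IV tail: 1.9/0.413 = 4.600; AUC_iv,0→∞ = 774.575 + 4.600 = 779.175 ng/mL·h
Trapezoidal AUC_0→5.5 (intranasal spray):
  [0→0.5]: (0.0+65.8)/2 × 0.5 = 16.45
  [0.5→4.5]: (65.8+17.9)/2 × 4 = 167.4
  [4.5→5]: (17.9+14.6)/2 × 0.5 = 8.125
  [5→5.5]: (14.6+11.9)/2 × 0.5 = 6.625
  Sum = 198.6 ng/mL·h
intranasal spray tail: 11.9/0.413 = 28.814; AUC_ev,0→∞ = 198.6 + 28.814 = 227.414 ng/mL·h
F = (AUC_ev/D_ev)/(AUC_iv/D_iv) = (227.414/15)/(779.175/10) = 15.1609/77.9175 = 0.1946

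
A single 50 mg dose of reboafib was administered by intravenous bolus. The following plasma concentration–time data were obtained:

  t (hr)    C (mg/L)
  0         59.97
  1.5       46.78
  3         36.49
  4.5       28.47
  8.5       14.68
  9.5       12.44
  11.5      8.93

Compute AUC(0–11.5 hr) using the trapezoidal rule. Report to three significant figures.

AUC = 312 mg/L·hr

Trapezoidal AUC_0→11.5:
  [0→1.5]: (59.97+46.78)/2 × 1.5 = 80.0625
  [1.5→3]: (46.78+36.49)/2 × 1.5 = 62.4525
  [3→4.5]: (36.49+28.47)/2 × 1.5 = 48.72
  [4.5→8.5]: (28.47+14.68)/2 × 4 = 86.3
  [8.5→9.5]: (14.68+12.44)/2 × 1 = 13.56
  [9.5→11.5]: (12.44+8.93)/2 × 2 = 21.37
  Sum = 312.465 mg/L·hr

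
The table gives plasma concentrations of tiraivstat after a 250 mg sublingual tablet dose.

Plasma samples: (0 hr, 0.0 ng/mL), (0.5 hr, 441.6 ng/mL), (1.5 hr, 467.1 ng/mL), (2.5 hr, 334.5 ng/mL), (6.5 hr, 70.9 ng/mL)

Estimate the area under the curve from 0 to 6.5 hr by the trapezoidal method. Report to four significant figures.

Trapezoidal AUC_0→6.5:
  [0→0.5]: (0.0+441.6)/2 × 0.5 = 110.4
  [0.5→1.5]: (441.6+467.1)/2 × 1 = 454.35
  [1.5→2.5]: (467.1+334.5)/2 × 1 = 400.8
  [2.5→6.5]: (334.5+70.9)/2 × 4 = 810.8
  Sum = 1776.35 ng/mL·hr

AUC = 1776 ng/mL·hr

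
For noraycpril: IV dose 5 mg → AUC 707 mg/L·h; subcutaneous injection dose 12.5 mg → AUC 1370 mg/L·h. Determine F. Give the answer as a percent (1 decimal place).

F = 77.5%

F = (AUC_ev / D_ev) / (AUC_iv / D_iv)
  = (1370/12.5) / (707/5)
  = 109.6 / 141.4 = 0.7751
  = 77.51%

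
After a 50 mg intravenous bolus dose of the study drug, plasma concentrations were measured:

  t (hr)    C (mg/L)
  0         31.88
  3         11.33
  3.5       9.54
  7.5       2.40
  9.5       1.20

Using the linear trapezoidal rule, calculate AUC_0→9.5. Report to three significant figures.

Trapezoidal AUC_0→9.5:
  [0→3]: (31.88+11.33)/2 × 3 = 64.815
  [3→3.5]: (11.33+9.54)/2 × 0.5 = 5.2175
  [3.5→7.5]: (9.54+2.40)/2 × 4 = 23.88
  [7.5→9.5]: (2.40+1.20)/2 × 2 = 3.6
  Sum = 97.5125 mg/L·hr

AUC = 97.5 mg/L·hr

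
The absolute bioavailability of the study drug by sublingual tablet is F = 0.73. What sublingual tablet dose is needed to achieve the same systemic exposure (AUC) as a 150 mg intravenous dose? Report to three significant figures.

For equal systemic exposure: F × D_ev = D_iv
D_ev = D_iv / F = 150 / 0.73 = 205.479 mg

D_sublingual = 205 mg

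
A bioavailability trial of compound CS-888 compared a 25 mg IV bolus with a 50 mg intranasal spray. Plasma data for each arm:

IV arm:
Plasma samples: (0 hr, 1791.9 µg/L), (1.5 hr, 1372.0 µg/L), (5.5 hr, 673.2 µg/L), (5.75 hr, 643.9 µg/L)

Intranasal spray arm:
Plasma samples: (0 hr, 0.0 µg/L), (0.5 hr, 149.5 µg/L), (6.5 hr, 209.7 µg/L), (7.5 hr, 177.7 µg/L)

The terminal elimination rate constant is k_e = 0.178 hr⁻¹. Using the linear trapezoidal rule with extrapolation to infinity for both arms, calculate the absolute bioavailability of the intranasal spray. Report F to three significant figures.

F = 0.113

Trapezoidal AUC_0→5.75 (IV):
  [0→1.5]: (1791.9+1372.0)/2 × 1.5 = 2372.925
  [1.5→5.5]: (1372.0+673.2)/2 × 4 = 4090.4
  [5.5→5.75]: (673.2+643.9)/2 × 0.25 = 164.6375
  Sum = 6627.9625 µg/L·hr
IV tail: 643.9/0.178 = 3617.416; AUC_iv,0→∞ = 6627.9625 + 3617.416 = 10245.3785 µg/L·hr
Trapezoidal AUC_0→7.5 (intranasal spray):
  [0→0.5]: (0.0+149.5)/2 × 0.5 = 37.375
  [0.5→6.5]: (149.5+209.7)/2 × 6 = 1077.6
  [6.5→7.5]: (209.7+177.7)/2 × 1 = 193.7
  Sum = 1308.675 µg/L·hr
intranasal spray tail: 177.7/0.178 = 998.315; AUC_ev,0→∞ = 1308.675 + 998.315 = 2306.99 µg/L·hr
F = (AUC_ev/D_ev)/(AUC_iv/D_iv) = (2306.99/50)/(10245.3785/25) = 46.1398/409.81514 = 0.1126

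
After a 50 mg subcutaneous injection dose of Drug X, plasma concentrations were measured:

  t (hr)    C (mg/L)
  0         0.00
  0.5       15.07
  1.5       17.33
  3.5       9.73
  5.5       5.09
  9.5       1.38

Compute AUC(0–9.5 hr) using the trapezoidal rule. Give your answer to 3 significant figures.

Trapezoidal AUC_0→9.5:
  [0→0.5]: (0.00+15.07)/2 × 0.5 = 3.7675
  [0.5→1.5]: (15.07+17.33)/2 × 1 = 16.2
  [1.5→3.5]: (17.33+9.73)/2 × 2 = 27.06
  [3.5→5.5]: (9.73+5.09)/2 × 2 = 14.82
  [5.5→9.5]: (5.09+1.38)/2 × 4 = 12.94
  Sum = 74.7875 mg/L·hr

AUC = 74.8 mg/L·hr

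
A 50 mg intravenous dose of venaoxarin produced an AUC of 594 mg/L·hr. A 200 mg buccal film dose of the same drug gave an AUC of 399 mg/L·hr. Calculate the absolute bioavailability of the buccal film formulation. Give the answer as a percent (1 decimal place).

F = 16.8%

F = (AUC_ev / D_ev) / (AUC_iv / D_iv)
  = (399/200) / (594/50)
  = 1.995 / 11.88 = 0.1679
  = 16.79%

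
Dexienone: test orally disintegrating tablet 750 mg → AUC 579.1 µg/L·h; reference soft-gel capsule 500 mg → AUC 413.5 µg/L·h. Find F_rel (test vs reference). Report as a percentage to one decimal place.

F_rel = (AUC_test/D_test) / (AUC_ref/D_ref)
      = (579.1/750) / (413.5/500)
      = 0.772133 / 0.827 = 0.9337 = 93.37%

F_rel = 93.4%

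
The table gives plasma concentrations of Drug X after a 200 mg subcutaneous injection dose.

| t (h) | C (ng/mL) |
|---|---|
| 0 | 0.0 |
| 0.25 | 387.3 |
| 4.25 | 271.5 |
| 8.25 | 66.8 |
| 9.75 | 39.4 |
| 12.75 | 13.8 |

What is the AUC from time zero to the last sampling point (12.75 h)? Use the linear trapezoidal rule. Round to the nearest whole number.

AUC = 2202 ng/mL·h

Trapezoidal AUC_0→12.75:
  [0→0.25]: (0.0+387.3)/2 × 0.25 = 48.4125
  [0.25→4.25]: (387.3+271.5)/2 × 4 = 1317.6
  [4.25→8.25]: (271.5+66.8)/2 × 4 = 676.6
  [8.25→9.75]: (66.8+39.4)/2 × 1.5 = 79.65
  [9.75→12.75]: (39.4+13.8)/2 × 3 = 79.8
  Sum = 2202.0625 ng/mL·h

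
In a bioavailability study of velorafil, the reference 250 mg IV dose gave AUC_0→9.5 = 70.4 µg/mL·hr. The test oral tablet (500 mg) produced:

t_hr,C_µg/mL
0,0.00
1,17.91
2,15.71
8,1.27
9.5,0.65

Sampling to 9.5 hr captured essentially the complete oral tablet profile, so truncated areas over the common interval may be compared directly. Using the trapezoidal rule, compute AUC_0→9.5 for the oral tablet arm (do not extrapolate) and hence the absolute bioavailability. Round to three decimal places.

Trapezoidal AUC_0→9.5 (oral tablet):
  [0→1]: (0.00+17.91)/2 × 1 = 8.955
  [1→2]: (17.91+15.71)/2 × 1 = 16.81
  [2→8]: (15.71+1.27)/2 × 6 = 50.94
  [8→9.5]: (1.27+0.65)/2 × 1.5 = 1.44
  Sum = 78.145 µg/mL·hr
F = (AUC_ev/D_ev)/(AUC_iv/D_iv) = (78.145/500)/(70.4/250) = 0.15629/0.2816 = 0.5550

F = 0.555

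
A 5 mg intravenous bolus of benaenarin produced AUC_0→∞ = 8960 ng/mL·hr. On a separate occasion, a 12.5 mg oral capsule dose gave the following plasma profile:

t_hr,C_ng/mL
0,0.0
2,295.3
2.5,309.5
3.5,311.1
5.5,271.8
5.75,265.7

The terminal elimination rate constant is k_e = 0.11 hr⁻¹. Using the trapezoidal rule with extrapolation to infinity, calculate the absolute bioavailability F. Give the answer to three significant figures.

Trapezoidal AUC_0→5.75 (oral capsule):
  [0→2]: (0.0+295.3)/2 × 2 = 295.3
  [2→2.5]: (295.3+309.5)/2 × 0.5 = 151.2
  [2.5→3.5]: (309.5+311.1)/2 × 1 = 310.3
  [3.5→5.5]: (311.1+271.8)/2 × 2 = 582.9
  [5.5→5.75]: (271.8+265.7)/2 × 0.25 = 67.1875
  Sum = 1406.8875 ng/mL·hr
Tail: C_last/k_e = 265.7/0.11 = 2415.455
AUC_0→∞ (oral capsule) = 1406.8875 + 2415.455 = 3822.3425 ng/mL·hr
F = (AUC_ev/D_ev)/(AUC_iv/D_iv) = (3822.3425/12.5)/(8960/5) = 305.7874/1792 = 0.1706

F = 0.171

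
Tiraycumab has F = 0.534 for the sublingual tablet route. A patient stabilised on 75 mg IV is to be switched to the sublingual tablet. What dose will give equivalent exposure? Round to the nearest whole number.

D_sublingual = 140 mg

For equal systemic exposure: F × D_ev = D_iv
D_ev = D_iv / F = 75 / 0.534 = 140.449 mg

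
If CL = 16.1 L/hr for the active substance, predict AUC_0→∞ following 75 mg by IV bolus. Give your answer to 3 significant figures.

AUC = 4.66 mg/L·hr

AUC_0→∞ = Dose_iv / CL
        = 75 / 16.1 = 4.65839 mg/L·hr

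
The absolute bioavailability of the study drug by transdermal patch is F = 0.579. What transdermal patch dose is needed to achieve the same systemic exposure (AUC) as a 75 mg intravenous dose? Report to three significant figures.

For equal systemic exposure: F × D_ev = D_iv
D_ev = D_iv / F = 75 / 0.579 = 129.534 mg

D_transdermal = 130 mg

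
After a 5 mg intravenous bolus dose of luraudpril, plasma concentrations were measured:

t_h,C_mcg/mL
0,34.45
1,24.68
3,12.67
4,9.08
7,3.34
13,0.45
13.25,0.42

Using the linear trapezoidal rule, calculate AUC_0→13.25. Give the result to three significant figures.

AUC = 108 mcg/mL·h

Trapezoidal AUC_0→13.25:
  [0→1]: (34.45+24.68)/2 × 1 = 29.565
  [1→3]: (24.68+12.67)/2 × 2 = 37.35
  [3→4]: (12.67+9.08)/2 × 1 = 10.875
  [4→7]: (9.08+3.34)/2 × 3 = 18.63
  [7→13]: (3.34+0.45)/2 × 6 = 11.37
  [13→13.25]: (0.45+0.42)/2 × 0.25 = 0.10875
  Sum = 107.89875 mcg/mL·h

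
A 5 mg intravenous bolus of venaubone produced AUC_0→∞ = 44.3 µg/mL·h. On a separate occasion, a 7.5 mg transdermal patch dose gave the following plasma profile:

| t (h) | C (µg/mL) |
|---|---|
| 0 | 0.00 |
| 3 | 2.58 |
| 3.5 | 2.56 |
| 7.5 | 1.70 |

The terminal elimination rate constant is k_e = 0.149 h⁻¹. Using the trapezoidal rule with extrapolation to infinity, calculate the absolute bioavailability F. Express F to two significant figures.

Trapezoidal AUC_0→7.5 (transdermal patch):
  [0→3]: (0.00+2.58)/2 × 3 = 3.87
  [3→3.5]: (2.58+2.56)/2 × 0.5 = 1.285
  [3.5→7.5]: (2.56+1.70)/2 × 4 = 8.52
  Sum = 13.675 µg/mL·h
Tail: C_last/k_e = 1.70/0.149 = 11.409
AUC_0→∞ (transdermal patch) = 13.675 + 11.409 = 25.084 µg/mL·h
F = (AUC_ev/D_ev)/(AUC_iv/D_iv) = (25.084/7.5)/(44.3/5) = 3.34453/8.86 = 0.3775

F = 0.38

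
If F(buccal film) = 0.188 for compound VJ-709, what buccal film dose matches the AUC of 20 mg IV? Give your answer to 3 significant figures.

For equal systemic exposure: F × D_ev = D_iv
D_ev = D_iv / F = 20 / 0.188 = 106.383 mg

D_buccal = 106 mg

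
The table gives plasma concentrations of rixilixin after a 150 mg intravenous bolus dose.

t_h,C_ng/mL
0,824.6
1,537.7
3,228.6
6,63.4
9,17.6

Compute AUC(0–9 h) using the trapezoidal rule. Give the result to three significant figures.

AUC = 2010 ng/mL·h

Trapezoidal AUC_0→9:
  [0→1]: (824.6+537.7)/2 × 1 = 681.15
  [1→3]: (537.7+228.6)/2 × 2 = 766.3
  [3→6]: (228.6+63.4)/2 × 3 = 438.0
  [6→9]: (63.4+17.6)/2 × 3 = 121.5
  Sum = 2006.95 ng/mL·h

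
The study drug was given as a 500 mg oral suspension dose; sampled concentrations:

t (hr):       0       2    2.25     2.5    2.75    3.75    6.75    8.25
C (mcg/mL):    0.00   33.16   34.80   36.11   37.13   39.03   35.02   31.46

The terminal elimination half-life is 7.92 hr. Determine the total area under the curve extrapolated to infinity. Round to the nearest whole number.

Trapezoidal AUC_0→8.25:
  [0→2]: (0.00+33.16)/2 × 2 = 33.16
  [2→2.25]: (33.16+34.80)/2 × 0.25 = 8.495
  [2.25→2.5]: (34.80+36.11)/2 × 0.25 = 8.86375
  [2.5→2.75]: (36.11+37.13)/2 × 0.25 = 9.155
  [2.75→3.75]: (37.13+39.03)/2 × 1 = 38.08
  [3.75→6.75]: (39.03+35.02)/2 × 3 = 111.075
  [6.75→8.25]: (35.02+31.46)/2 × 1.5 = 49.86
  Sum = 258.68875 mcg/mL·hr
k_e = ln2 / t½ = 0.693147 / 7.92 = 0.0875 hr^-1
Extrapolated tail: C_last / k_e = 31.46 / 0.0875 = 359.543
AUC_0→∞ = 258.68875 + 359.543 = 618.23175 mcg/mL·hr

AUC = 618 mcg/mL·hr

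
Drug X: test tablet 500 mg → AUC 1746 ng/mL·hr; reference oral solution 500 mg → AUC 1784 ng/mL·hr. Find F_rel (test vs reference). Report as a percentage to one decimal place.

F_rel = (AUC_test/D_test) / (AUC_ref/D_ref)
      = (1746/500) / (1784/500)
      = 3.492 / 3.568 = 0.9787 = 97.87%

F_rel = 97.9%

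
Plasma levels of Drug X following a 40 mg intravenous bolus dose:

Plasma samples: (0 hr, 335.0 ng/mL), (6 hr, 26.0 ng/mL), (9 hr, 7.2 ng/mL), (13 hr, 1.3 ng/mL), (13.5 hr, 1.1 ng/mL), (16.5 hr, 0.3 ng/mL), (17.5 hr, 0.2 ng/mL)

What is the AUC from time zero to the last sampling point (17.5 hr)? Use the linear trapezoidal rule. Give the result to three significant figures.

AUC = 1150 ng/mL·hr

Trapezoidal AUC_0→17.5:
  [0→6]: (335.0+26.0)/2 × 6 = 1083.0
  [6→9]: (26.0+7.2)/2 × 3 = 49.8
  [9→13]: (7.2+1.3)/2 × 4 = 17.0
  [13→13.5]: (1.3+1.1)/2 × 0.5 = 0.6
  [13.5→16.5]: (1.1+0.3)/2 × 3 = 2.1
  [16.5→17.5]: (0.3+0.2)/2 × 1 = 0.25
  Sum = 1152.75 ng/mL·hr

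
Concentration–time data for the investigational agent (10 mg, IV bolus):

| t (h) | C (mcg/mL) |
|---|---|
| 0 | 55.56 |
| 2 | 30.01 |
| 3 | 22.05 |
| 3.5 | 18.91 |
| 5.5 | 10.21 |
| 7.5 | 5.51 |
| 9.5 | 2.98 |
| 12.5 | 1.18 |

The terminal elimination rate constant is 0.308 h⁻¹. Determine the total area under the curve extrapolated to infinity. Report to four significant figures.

AUC = 185.2 mcg/mL·h

Trapezoidal AUC_0→12.5:
  [0→2]: (55.56+30.01)/2 × 2 = 85.57
  [2→3]: (30.01+22.05)/2 × 1 = 26.03
  [3→3.5]: (22.05+18.91)/2 × 0.5 = 10.24
  [3.5→5.5]: (18.91+10.21)/2 × 2 = 29.12
  [5.5→7.5]: (10.21+5.51)/2 × 2 = 15.72
  [7.5→9.5]: (5.51+2.98)/2 × 2 = 8.49
  [9.5→12.5]: (2.98+1.18)/2 × 3 = 6.24
  Sum = 181.41 mcg/mL·h
Extrapolated tail: C_last / k_e = 1.18 / 0.308 = 3.831
AUC_0→∞ = 181.41 + 3.831 = 185.241 mcg/mL·h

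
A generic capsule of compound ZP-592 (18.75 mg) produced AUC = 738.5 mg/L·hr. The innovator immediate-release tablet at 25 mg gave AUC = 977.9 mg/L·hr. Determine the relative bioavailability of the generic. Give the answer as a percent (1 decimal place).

F_rel = (AUC_test/D_test) / (AUC_ref/D_ref)
      = (738.5/18.75) / (977.9/25)
      = 39.3867 / 39.116 = 1.0069 = 100.69%

F_rel = 100.7%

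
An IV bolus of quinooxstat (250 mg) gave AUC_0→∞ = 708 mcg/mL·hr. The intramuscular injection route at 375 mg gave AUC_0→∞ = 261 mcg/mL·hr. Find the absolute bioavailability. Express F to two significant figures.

F = 0.25

F = (AUC_ev / D_ev) / (AUC_iv / D_iv)
  = (261/375) / (708/250)
  = 0.696 / 2.832 = 0.2458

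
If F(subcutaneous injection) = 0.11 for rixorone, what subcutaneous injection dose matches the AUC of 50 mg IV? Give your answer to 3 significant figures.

For equal systemic exposure: F × D_ev = D_iv
D_ev = D_iv / F = 50 / 0.11 = 454.545 mg

D_subcutaneous = 455 mg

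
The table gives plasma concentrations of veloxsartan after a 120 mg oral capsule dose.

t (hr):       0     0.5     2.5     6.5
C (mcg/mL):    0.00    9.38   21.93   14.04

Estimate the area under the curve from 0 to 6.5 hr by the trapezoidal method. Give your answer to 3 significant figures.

Trapezoidal AUC_0→6.5:
  [0→0.5]: (0.00+9.38)/2 × 0.5 = 2.345
  [0.5→2.5]: (9.38+21.93)/2 × 2 = 31.31
  [2.5→6.5]: (21.93+14.04)/2 × 4 = 71.94
  Sum = 105.595 mcg/mL·hr

AUC = 106 mcg/mL·hr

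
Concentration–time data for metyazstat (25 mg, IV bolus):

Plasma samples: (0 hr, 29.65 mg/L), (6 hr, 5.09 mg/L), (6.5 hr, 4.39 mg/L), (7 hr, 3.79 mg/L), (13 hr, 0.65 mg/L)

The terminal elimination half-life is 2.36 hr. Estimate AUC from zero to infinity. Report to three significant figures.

AUC = 124 mg/L·hr

Trapezoidal AUC_0→13:
  [0→6]: (29.65+5.09)/2 × 6 = 104.22
  [6→6.5]: (5.09+4.39)/2 × 0.5 = 2.37
  [6.5→7]: (4.39+3.79)/2 × 0.5 = 2.045
  [7→13]: (3.79+0.65)/2 × 6 = 13.32
  Sum = 121.955 mg/L·hr
k_e = ln2 / t½ = 0.693147 / 2.36 = 0.2937 hr^-1
Extrapolated tail: C_last / k_e = 0.65 / 0.2937 = 2.213
AUC_0→∞ = 121.955 + 2.213 = 124.168 mg/L·hr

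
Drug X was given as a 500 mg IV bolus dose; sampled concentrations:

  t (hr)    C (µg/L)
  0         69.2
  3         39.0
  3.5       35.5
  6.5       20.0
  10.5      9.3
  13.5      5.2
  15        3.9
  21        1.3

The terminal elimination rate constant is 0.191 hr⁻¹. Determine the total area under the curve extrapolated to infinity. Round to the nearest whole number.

Trapezoidal AUC_0→21:
  [0→3]: (69.2+39.0)/2 × 3 = 162.3
  [3→3.5]: (39.0+35.5)/2 × 0.5 = 18.625
  [3.5→6.5]: (35.5+20.0)/2 × 3 = 83.25
  [6.5→10.5]: (20.0+9.3)/2 × 4 = 58.6
  [10.5→13.5]: (9.3+5.2)/2 × 3 = 21.75
  [13.5→15]: (5.2+3.9)/2 × 1.5 = 6.825
  [15→21]: (3.9+1.3)/2 × 6 = 15.6
  Sum = 366.95 µg/L·hr
Extrapolated tail: C_last / k_e = 1.3 / 0.191 = 6.806
AUC_0→∞ = 366.95 + 6.806 = 373.756 µg/L·hr

AUC = 374 µg/L·hr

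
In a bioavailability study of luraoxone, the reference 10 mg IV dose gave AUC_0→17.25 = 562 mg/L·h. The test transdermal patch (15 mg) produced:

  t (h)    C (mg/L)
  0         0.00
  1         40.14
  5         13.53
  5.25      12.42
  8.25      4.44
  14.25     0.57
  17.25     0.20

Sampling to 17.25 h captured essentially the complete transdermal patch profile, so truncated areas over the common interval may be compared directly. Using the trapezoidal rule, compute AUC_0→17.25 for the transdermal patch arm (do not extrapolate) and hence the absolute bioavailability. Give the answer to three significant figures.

F = 0.204

Trapezoidal AUC_0→17.25 (transdermal patch):
  [0→1]: (0.00+40.14)/2 × 1 = 20.07
  [1→5]: (40.14+13.53)/2 × 4 = 107.34
  [5→5.25]: (13.53+12.42)/2 × 0.25 = 3.24375
  [5.25→8.25]: (12.42+4.44)/2 × 3 = 25.29
  [8.25→14.25]: (4.44+0.57)/2 × 6 = 15.03
  [14.25→17.25]: (0.57+0.20)/2 × 3 = 1.155
  Sum = 172.12875 mg/L·h
F = (AUC_ev/D_ev)/(AUC_iv/D_iv) = (172.12875/15)/(562/10) = 11.47525/56.2 = 0.2042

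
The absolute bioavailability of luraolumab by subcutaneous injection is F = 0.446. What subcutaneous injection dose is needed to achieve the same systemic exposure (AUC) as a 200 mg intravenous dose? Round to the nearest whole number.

D_subcutaneous = 448 mg

For equal systemic exposure: F × D_ev = D_iv
D_ev = D_iv / F = 200 / 0.446 = 448.43 mg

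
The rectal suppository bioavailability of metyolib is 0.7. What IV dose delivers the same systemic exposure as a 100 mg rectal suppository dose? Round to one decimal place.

Systemic exposure from an extravascular dose = F × D_ev, so the equivalent IV dose is F × D_ev.
D_iv = F × D_ev = 0.7 × 100 = 70 mg

D_iv = 70.0 mg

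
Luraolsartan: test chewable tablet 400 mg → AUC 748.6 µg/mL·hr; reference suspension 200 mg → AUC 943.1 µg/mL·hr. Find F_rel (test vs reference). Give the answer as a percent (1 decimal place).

F_rel = 39.7%

F_rel = (AUC_test/D_test) / (AUC_ref/D_ref)
      = (748.6/400) / (943.1/200)
      = 1.8715 / 4.7155 = 0.3969 = 39.69%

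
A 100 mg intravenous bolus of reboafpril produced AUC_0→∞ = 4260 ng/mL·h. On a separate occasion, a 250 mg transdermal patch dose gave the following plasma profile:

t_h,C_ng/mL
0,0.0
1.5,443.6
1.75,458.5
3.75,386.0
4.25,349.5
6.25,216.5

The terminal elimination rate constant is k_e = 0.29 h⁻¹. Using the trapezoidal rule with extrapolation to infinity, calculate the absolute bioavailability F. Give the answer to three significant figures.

F = 0.262

Trapezoidal AUC_0→6.25 (transdermal patch):
  [0→1.5]: (0.0+443.6)/2 × 1.5 = 332.7
  [1.5→1.75]: (443.6+458.5)/2 × 0.25 = 112.7625
  [1.75→3.75]: (458.5+386.0)/2 × 2 = 844.5
  [3.75→4.25]: (386.0+349.5)/2 × 0.5 = 183.875
  [4.25→6.25]: (349.5+216.5)/2 × 2 = 566.0
  Sum = 2039.8375 ng/mL·h
Tail: C_last/k_e = 216.5/0.29 = 746.552
AUC_0→∞ (transdermal patch) = 2039.8375 + 746.552 = 2786.3895 ng/mL·h
F = (AUC_ev/D_ev)/(AUC_iv/D_iv) = (2786.3895/250)/(4260/100) = 11.145558/42.6 = 0.2616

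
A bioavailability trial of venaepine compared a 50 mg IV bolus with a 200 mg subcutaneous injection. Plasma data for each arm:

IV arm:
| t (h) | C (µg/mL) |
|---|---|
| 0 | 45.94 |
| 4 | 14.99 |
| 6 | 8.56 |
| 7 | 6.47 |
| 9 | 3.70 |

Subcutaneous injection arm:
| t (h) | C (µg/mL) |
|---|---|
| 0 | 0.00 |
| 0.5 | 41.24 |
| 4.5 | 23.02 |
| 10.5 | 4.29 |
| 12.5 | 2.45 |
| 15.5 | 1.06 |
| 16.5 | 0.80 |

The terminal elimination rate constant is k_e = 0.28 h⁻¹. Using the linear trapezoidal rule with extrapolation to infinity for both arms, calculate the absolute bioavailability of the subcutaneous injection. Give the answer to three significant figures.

F = 0.335

Trapezoidal AUC_0→9 (IV):
  [0→4]: (45.94+14.99)/2 × 4 = 121.86
  [4→6]: (14.99+8.56)/2 × 2 = 23.55
  [6→7]: (8.56+6.47)/2 × 1 = 7.515
  [7→9]: (6.47+3.70)/2 × 2 = 10.17
  Sum = 163.095 µg/mL·h
IV tail: 3.70/0.28 = 13.214; AUC_iv,0→∞ = 163.095 + 13.214 = 176.309 µg/mL·h
Trapezoidal AUC_0→16.5 (subcutaneous injection):
  [0→0.5]: (0.00+41.24)/2 × 0.5 = 10.31
  [0.5→4.5]: (41.24+23.02)/2 × 4 = 128.52
  [4.5→10.5]: (23.02+4.29)/2 × 6 = 81.93
  [10.5→12.5]: (4.29+2.45)/2 × 2 = 6.74
  [12.5→15.5]: (2.45+1.06)/2 × 3 = 5.265
  [15.5→16.5]: (1.06+0.80)/2 × 1 = 0.93
  Sum = 233.695 µg/mL·h
subcutaneous injection tail: 0.80/0.28 = 2.857; AUC_ev,0→∞ = 233.695 + 2.857 = 236.552 µg/mL·h
F = (AUC_ev/D_ev)/(AUC_iv/D_iv) = (236.552/200)/(176.309/50) = 1.18276/3.52618 = 0.3354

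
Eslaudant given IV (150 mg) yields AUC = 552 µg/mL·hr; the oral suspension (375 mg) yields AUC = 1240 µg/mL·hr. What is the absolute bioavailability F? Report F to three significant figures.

F = 0.899

F = (AUC_ev / D_ev) / (AUC_iv / D_iv)
  = (1240/375) / (552/150)
  = 3.30667 / 3.68 = 0.8986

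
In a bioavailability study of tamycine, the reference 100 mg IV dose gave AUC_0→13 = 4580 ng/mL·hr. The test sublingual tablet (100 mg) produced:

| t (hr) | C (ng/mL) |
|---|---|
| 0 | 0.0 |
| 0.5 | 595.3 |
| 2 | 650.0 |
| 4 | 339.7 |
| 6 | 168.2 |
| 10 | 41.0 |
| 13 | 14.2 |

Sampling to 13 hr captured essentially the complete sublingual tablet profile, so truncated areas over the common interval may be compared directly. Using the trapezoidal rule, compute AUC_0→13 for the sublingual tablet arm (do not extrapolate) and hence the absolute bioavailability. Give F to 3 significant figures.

F = 0.673

Trapezoidal AUC_0→13 (sublingual tablet):
  [0→0.5]: (0.0+595.3)/2 × 0.5 = 148.825
  [0.5→2]: (595.3+650.0)/2 × 1.5 = 933.975
  [2→4]: (650.0+339.7)/2 × 2 = 989.7
  [4→6]: (339.7+168.2)/2 × 2 = 507.9
  [6→10]: (168.2+41.0)/2 × 4 = 418.4
  [10→13]: (41.0+14.2)/2 × 3 = 82.8
  Sum = 3081.6 ng/mL·hr
F = (AUC_ev/D_ev)/(AUC_iv/D_iv) = (3081.6/100)/(4580/100) = 30.816/45.8 = 0.6728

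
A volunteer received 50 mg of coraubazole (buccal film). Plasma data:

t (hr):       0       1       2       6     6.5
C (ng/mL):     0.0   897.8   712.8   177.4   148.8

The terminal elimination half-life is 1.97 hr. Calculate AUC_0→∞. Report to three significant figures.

Trapezoidal AUC_0→6.5:
  [0→1]: (0.0+897.8)/2 × 1 = 448.9
  [1→2]: (897.8+712.8)/2 × 1 = 805.3
  [2→6]: (712.8+177.4)/2 × 4 = 1780.4
  [6→6.5]: (177.4+148.8)/2 × 0.5 = 81.55
  Sum = 3116.15 ng/mL·hr
k_e = ln2 / t½ = 0.693147 / 1.97 = 0.3519 hr^-1
Extrapolated tail: C_last / k_e = 148.8 / 0.3519 = 422.847
AUC_0→∞ = 3116.15 + 422.847 = 3538.997 ng/mL·hr

AUC = 3540 ng/mL·hr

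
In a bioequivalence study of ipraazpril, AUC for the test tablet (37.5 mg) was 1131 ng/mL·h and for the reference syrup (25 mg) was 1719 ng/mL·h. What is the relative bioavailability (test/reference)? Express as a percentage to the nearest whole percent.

F_rel = 44%

F_rel = (AUC_test/D_test) / (AUC_ref/D_ref)
      = (1131/37.5) / (1719/25)
      = 30.16 / 68.76 = 0.4386 = 43.86%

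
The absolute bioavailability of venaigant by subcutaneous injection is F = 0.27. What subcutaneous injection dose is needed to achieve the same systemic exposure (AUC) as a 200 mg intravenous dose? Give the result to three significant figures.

D_subcutaneous = 741 mg

For equal systemic exposure: F × D_ev = D_iv
D_ev = D_iv / F = 200 / 0.27 = 740.741 mg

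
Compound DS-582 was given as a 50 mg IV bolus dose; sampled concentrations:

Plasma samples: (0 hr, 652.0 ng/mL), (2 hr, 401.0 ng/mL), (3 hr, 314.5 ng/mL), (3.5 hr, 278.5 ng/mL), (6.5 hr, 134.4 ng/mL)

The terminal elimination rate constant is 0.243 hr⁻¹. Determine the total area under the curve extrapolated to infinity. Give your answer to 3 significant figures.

AUC = 2730 ng/mL·hr

Trapezoidal AUC_0→6.5:
  [0→2]: (652.0+401.0)/2 × 2 = 1053.0
  [2→3]: (401.0+314.5)/2 × 1 = 357.75
  [3→3.5]: (314.5+278.5)/2 × 0.5 = 148.25
  [3.5→6.5]: (278.5+134.4)/2 × 3 = 619.35
  Sum = 2178.35 ng/mL·hr
Extrapolated tail: C_last / k_e = 134.4 / 0.243 = 553.086
AUC_0→∞ = 2178.35 + 553.086 = 2731.436 ng/mL·hr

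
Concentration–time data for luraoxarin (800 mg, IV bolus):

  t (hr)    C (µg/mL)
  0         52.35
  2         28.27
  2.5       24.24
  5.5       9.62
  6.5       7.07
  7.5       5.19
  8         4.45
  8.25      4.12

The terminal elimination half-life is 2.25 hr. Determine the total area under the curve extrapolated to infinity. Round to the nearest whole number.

Trapezoidal AUC_0→8.25:
  [0→2]: (52.35+28.27)/2 × 2 = 80.62
  [2→2.5]: (28.27+24.24)/2 × 0.5 = 13.1275
  [2.5→5.5]: (24.24+9.62)/2 × 3 = 50.79
  [5.5→6.5]: (9.62+7.07)/2 × 1 = 8.345
  [6.5→7.5]: (7.07+5.19)/2 × 1 = 6.13
  [7.5→8]: (5.19+4.45)/2 × 0.5 = 2.41
  [8→8.25]: (4.45+4.12)/2 × 0.25 = 1.07125
  Sum = 162.49375 µg/mL·hr
k_e = ln2 / t½ = 0.693147 / 2.25 = 0.3081 hr^-1
Extrapolated tail: C_last / k_e = 4.12 / 0.3081 = 13.372
AUC_0→∞ = 162.49375 + 13.372 = 175.86575 µg/mL·hr

AUC = 176 µg/mL·hr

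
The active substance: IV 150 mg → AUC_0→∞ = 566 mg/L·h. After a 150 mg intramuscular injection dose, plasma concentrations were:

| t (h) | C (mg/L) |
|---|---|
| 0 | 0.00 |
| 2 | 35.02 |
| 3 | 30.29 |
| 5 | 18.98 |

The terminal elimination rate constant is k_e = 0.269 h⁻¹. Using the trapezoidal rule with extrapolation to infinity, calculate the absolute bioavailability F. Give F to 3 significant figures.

F = 0.331

Trapezoidal AUC_0→5 (intramuscular injection):
  [0→2]: (0.00+35.02)/2 × 2 = 35.02
  [2→3]: (35.02+30.29)/2 × 1 = 32.655
  [3→5]: (30.29+18.98)/2 × 2 = 49.27
  Sum = 116.945 mg/L·h
Tail: C_last/k_e = 18.98/0.269 = 70.558
AUC_0→∞ (intramuscular injection) = 116.945 + 70.558 = 187.503 mg/L·h
F = (AUC_ev/D_ev)/(AUC_iv/D_iv) = (187.503/150)/(566/150) = 1.25002/3.77333 = 0.3313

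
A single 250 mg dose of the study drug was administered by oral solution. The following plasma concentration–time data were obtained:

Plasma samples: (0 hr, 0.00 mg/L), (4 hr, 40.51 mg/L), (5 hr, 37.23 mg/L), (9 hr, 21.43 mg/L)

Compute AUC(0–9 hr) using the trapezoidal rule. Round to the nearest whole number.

AUC = 237 mg/L·hr

Trapezoidal AUC_0→9:
  [0→4]: (0.00+40.51)/2 × 4 = 81.02
  [4→5]: (40.51+37.23)/2 × 1 = 38.87
  [5→9]: (37.23+21.43)/2 × 4 = 117.32
  Sum = 237.21 mg/L·hr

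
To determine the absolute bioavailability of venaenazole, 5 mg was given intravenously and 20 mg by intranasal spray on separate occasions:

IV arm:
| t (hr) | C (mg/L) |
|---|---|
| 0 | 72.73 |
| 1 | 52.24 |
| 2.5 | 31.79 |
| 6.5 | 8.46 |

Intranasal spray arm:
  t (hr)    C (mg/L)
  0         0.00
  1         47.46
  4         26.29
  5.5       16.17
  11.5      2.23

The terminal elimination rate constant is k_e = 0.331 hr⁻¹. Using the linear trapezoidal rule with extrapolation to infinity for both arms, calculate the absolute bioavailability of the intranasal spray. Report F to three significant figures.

Trapezoidal AUC_0→6.5 (IV):
  [0→1]: (72.73+52.24)/2 × 1 = 62.485
  [1→2.5]: (52.24+31.79)/2 × 1.5 = 63.0225
  [2.5→6.5]: (31.79+8.46)/2 × 4 = 80.5
  Sum = 206.0075 mg/L·hr
IV tail: 8.46/0.331 = 25.559; AUC_iv,0→∞ = 206.0075 + 25.559 = 231.5665 mg/L·hr
Trapezoidal AUC_0→11.5 (intranasal spray):
  [0→1]: (0.00+47.46)/2 × 1 = 23.73
  [1→4]: (47.46+26.29)/2 × 3 = 110.625
  [4→5.5]: (26.29+16.17)/2 × 1.5 = 31.845
  [5.5→11.5]: (16.17+2.23)/2 × 6 = 55.2
  Sum = 221.4 mg/L·hr
intranasal spray tail: 2.23/0.331 = 6.737; AUC_ev,0→∞ = 221.4 + 6.737 = 228.137 mg/L·hr
F = (AUC_ev/D_ev)/(AUC_iv/D_iv) = (228.137/20)/(231.5665/5) = 11.40685/46.3133 = 0.2463

F = 0.246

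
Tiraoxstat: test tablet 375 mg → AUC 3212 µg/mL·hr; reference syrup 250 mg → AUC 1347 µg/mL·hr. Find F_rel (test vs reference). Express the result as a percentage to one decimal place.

F_rel = (AUC_test/D_test) / (AUC_ref/D_ref)
      = (3212/375) / (1347/250)
      = 8.56533 / 5.388 = 1.5897 = 158.97%

F_rel = 159.0%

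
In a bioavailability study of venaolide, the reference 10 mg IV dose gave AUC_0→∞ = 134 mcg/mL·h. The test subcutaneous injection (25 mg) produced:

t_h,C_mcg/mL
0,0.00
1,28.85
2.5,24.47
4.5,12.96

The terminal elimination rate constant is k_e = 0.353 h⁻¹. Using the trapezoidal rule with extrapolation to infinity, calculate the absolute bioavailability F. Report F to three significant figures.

Trapezoidal AUC_0→4.5 (subcutaneous injection):
  [0→1]: (0.00+28.85)/2 × 1 = 14.425
  [1→2.5]: (28.85+24.47)/2 × 1.5 = 39.99
  [2.5→4.5]: (24.47+12.96)/2 × 2 = 37.43
  Sum = 91.845 mcg/mL·h
Tail: C_last/k_e = 12.96/0.353 = 36.714
AUC_0→∞ (subcutaneous injection) = 91.845 + 36.714 = 128.559 mcg/mL·h
F = (AUC_ev/D_ev)/(AUC_iv/D_iv) = (128.559/25)/(134/10) = 5.14236/13.4 = 0.3838

F = 0.384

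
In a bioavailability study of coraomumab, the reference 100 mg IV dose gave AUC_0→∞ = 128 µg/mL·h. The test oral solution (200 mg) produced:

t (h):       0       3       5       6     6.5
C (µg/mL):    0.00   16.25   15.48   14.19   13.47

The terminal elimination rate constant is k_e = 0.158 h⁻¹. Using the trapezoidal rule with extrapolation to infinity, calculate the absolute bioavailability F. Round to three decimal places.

F = 0.637

Trapezoidal AUC_0→6.5 (oral solution):
  [0→3]: (0.00+16.25)/2 × 3 = 24.375
  [3→5]: (16.25+15.48)/2 × 2 = 31.73
  [5→6]: (15.48+14.19)/2 × 1 = 14.835
  [6→6.5]: (14.19+13.47)/2 × 0.5 = 6.915
  Sum = 77.855 µg/mL·h
Tail: C_last/k_e = 13.47/0.158 = 85.253
AUC_0→∞ (oral solution) = 77.855 + 85.253 = 163.108 µg/mL·h
F = (AUC_ev/D_ev)/(AUC_iv/D_iv) = (163.108/200)/(128/100) = 0.81554/1.28 = 0.6371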